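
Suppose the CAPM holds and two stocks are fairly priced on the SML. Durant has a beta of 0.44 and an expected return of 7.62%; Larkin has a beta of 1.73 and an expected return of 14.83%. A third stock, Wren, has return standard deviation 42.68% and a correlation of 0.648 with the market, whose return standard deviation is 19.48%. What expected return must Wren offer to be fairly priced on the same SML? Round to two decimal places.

13.10%

MRP = (14.83% − 7.62%) / (1.73 − 0.44) = 5.5891%
R_f = 7.62% − 0.44 × 5.5891% = 5.1608%
β_Wren = ρ·σ_i/σ_m = 0.648 × 42.68 / 19.48 = 1.4197
E(R_Wren) = R_f + β × MRP = 5.1608% + 1.4197 × 5.5891% = 13.10%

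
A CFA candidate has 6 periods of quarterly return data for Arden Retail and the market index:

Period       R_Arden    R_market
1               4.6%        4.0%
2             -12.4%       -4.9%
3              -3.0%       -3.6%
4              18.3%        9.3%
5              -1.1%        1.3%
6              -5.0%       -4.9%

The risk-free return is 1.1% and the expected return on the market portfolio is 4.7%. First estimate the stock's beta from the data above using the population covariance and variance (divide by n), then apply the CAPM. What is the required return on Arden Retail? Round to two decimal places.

Mean R_i = (4.6 − 12.4 − 3.0 + 18.3 − 1.1 − 5.0) / 6 = 0.2333%
Mean R_m = (4.0 − 4.9 − 3.6 + 9.3 + 1.3 − 4.9) / 6 = 0.2000%
Σ(R_i − R̄_i)(R_m − R̄_m) = 282.9400  ⇒  Cov = 282.9400 / 6 = 47.1567
Σ(R_m − R̄_m)² = 164.9200  ⇒  Var(R_m) = 164.9200 / 6 = 27.4867
β = Cov / Var(R_m) = 47.1567 / 27.4867 = 1.7156
MRP = 4.7% − 1.1% = 3.60%
E(R) = R_f + β × MRP = 1.1% + 1.7156 × 3.6% = 7.28%

7.28%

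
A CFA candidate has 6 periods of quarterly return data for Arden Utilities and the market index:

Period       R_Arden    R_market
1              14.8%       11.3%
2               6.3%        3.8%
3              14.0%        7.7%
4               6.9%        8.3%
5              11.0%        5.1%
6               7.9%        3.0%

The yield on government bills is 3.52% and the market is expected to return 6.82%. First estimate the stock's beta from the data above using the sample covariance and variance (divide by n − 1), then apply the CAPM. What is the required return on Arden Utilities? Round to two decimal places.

6.08%

Mean R_i = (14.8 + 6.3 + 14.0 + 6.9 + 11.0 + 7.9) / 6 = 10.1500%
Mean R_m = (11.3 + 3.8 + 7.7 + 8.3 + 5.1 + 3.0) / 6 = 6.5333%
Σ(R_i − R̄_i)(R_m − R̄_m) = 38.1700  ⇒  Cov = 38.1700 / 5 = 7.6340
Σ(R_m − R̄_m)² = 49.2133  ⇒  Var(R_m) = 49.2133 / 5 = 9.8427
β = Cov / Var(R_m) = 7.6340 / 9.8427 = 0.7756
MRP = 6.82% − 3.52% = 3.30%
E(R) = R_f + β × MRP = 3.52% + 0.7756 × 3.30% = 6.08%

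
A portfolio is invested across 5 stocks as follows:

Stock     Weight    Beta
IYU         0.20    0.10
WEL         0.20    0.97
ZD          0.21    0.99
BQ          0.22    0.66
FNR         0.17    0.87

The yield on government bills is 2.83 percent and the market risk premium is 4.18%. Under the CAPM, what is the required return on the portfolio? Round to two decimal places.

β_P = Σ w_i β_i = 0.20×0.10 + 0.20×0.97 + 0.21×0.99 + 0.22×0.66 + 0.17×0.87 = 0.7150
E(R_P) = R_f + β_P × MRP = 2.83% + 0.7150 × 4.18% = 5.82%

5.82%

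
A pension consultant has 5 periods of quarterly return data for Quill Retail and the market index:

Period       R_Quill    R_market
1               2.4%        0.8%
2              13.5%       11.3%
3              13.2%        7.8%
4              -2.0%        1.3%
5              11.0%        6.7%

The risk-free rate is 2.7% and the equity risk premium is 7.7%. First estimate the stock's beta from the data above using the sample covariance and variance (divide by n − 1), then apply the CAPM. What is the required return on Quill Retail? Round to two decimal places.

Mean R_i = (2.4 + 13.5 + 13.2 − 2.0 + 11.0) / 5 = 7.6200%
Mean R_m = (0.8 + 11.3 + 7.8 + 1.3 + 6.7) / 5 = 5.5800%
Σ(R_i − R̄_i)(R_m − R̄_m) = 115.9320  ⇒  Cov = 115.9320 / 4 = 28.9830
Σ(R_m − R̄_m)² = 80.0680  ⇒  Var(R_m) = 80.0680 / 4 = 20.0170
β = Cov / Var(R_m) = 28.9830 / 20.0170 = 1.4479
E(R) = R_f + β × MRP = 2.7% + 1.4479 × 7.7% = 13.85%

13.85%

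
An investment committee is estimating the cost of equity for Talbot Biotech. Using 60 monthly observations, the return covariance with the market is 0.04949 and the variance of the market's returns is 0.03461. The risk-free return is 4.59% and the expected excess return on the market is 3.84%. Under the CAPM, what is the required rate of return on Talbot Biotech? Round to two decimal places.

10.08%

β = Cov(R_i, R_m) / Var(R_m) = 0.04949 / 0.03461 = 1.4299
E(R) = R_f + β × MRP = 4.59% + 1.4299 × 3.84% = 10.08%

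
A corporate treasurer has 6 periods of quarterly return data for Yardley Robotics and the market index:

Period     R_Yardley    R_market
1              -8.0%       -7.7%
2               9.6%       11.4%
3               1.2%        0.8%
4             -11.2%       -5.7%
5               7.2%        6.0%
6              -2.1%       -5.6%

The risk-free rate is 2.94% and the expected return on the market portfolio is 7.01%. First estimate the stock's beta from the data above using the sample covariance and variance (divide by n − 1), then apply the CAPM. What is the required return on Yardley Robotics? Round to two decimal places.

Mean R_i = (-8.0 + 9.6 + 1.2 − 11.2 + 7.2 − 2.1) / 6 = -0.5500%
Mean R_m = (-7.7 + 11.4 + 0.8 − 5.7 + 6.0 − 5.6) / 6 = -0.1333%
Σ(R_i − R̄_i)(R_m − R̄_m) = 290.3600  ⇒  Cov = 290.3600 / 5 = 58.0720
Σ(R_m − R̄_m)² = 289.6333  ⇒  Var(R_m) = 289.6333 / 5 = 57.9267
β = Cov / Var(R_m) = 58.0720 / 57.9267 = 1.0025
MRP = 7.01% − 2.94% = 4.07%
E(R) = R_f + β × MRP = 2.94% + 1.0025 × 4.07% = 7.02%

7.02%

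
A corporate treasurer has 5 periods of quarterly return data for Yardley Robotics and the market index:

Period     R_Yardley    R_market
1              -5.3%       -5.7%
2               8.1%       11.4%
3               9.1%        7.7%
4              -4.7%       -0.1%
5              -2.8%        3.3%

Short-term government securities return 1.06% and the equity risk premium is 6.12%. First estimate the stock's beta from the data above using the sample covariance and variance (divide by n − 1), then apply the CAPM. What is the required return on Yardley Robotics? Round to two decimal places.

6.89%

Mean R_i = (-5.3 + 8.1 + 9.1 − 4.7 − 2.8) / 5 = 0.8800%
Mean R_m = (-5.7 + 11.4 + 7.7 − 0.1 + 3.3) / 5 = 3.3200%
Σ(R_i − R̄_i)(R_m − R̄_m) = 169.2420  ⇒  Cov = 169.2420 / 4 = 42.3105
Σ(R_m − R̄_m)² = 177.5280  ⇒  Var(R_m) = 177.5280 / 4 = 44.3820
β = Cov / Var(R_m) = 42.3105 / 44.3820 = 0.9533
E(R) = R_f + β × MRP = 1.06% + 0.9533 × 6.12% = 6.89%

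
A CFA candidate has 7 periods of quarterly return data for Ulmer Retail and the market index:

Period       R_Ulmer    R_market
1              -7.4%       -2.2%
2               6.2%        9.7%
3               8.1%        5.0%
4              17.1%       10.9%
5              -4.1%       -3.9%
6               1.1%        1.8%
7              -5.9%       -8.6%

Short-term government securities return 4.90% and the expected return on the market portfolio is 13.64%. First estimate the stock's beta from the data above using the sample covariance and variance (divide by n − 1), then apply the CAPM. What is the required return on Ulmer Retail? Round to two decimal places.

14.55%

Mean R_i = (-7.4 + 6.2 + 8.1 + 17.1 − 4.1 + 1.1 − 5.9) / 7 = 2.1571%
Mean R_m = (-2.2 + 9.7 + 5.0 + 10.9 − 3.9 + 1.8 − 8.6) / 7 = 1.8143%
Σ(R_i − R̄_i)(R_m − R̄_m) = 344.6243  ⇒  Cov = 344.6243 / 6 = 57.4374
Σ(R_m − R̄_m)² = 312.1086  ⇒  Var(R_m) = 312.1086 / 6 = 52.0181
β = Cov / Var(R_m) = 57.4374 / 52.0181 = 1.1042
MRP = 13.64% − 4.90% = 8.74%
E(R) = R_f + β × MRP = 4.90% + 1.1042 × 8.74% = 14.55%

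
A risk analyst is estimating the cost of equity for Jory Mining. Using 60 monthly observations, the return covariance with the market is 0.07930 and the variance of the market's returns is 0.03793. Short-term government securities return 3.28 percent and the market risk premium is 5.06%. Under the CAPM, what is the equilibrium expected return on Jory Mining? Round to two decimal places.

β = Cov(R_i, R_m) / Var(R_m) = 0.07930 / 0.03793 = 2.0907
E(R) = R_f + β × MRP = 3.28% + 2.0907 × 5.06% = 13.86%

13.86%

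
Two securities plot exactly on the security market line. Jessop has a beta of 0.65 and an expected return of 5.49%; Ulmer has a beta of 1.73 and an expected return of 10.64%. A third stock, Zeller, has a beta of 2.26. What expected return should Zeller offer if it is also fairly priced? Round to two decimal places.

13.17%

MRP (SML slope) = (10.64% − 5.49%) / (1.73 − 0.65) = 5.15% / 1.08 = 4.7685%
R_f (intercept) = 5.49% − 0.65 × 4.7685% = 2.3905%
E(R_Zeller) = R_f + β × MRP = 2.3905% + 2.26 × 4.7685% = 13.17%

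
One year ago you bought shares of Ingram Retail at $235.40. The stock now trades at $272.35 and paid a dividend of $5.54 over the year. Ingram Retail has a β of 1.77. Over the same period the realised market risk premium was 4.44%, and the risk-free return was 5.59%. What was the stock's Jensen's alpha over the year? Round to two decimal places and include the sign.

Realised HPR = (P1 + D1 − P0) / P0 = (272.35 + 5.54 − 235.40) / 235.40 = 42.49 / 235.40 = 18.0501%
CAPM required = R_f + β·MRP = 5.59% + 1.77 × 4.44% = 13.4488%
α = realised − required = 18.0501% − 13.4488% = +4.60%

+4.60%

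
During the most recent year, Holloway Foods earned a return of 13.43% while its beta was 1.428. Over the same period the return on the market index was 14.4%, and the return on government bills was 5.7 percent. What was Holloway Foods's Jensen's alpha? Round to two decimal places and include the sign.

Market excess return = 14.4% − 5.7% = 8.70%
CAPM benchmark = R_f + β(R_m − R_f) = 5.7% + 1.428 × 8.7% = 18.1236%
α = actual − benchmark = 13.43% − 18.1236% = -4.69%

-4.69%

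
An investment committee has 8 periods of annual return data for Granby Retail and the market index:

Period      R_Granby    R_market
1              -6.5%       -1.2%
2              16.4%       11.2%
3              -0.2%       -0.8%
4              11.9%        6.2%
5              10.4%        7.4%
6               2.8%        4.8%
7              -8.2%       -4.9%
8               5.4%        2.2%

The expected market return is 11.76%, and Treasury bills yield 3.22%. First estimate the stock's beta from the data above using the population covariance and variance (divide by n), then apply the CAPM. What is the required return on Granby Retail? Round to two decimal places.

Mean R_i = (-6.5 + 16.4 − 0.2 + 11.9 + 10.4 + 2.8 − 8.2 + 5.4) / 8 = 4.0000%
Mean R_m = (-1.2 + 11.2 − 0.8 + 6.2 + 7.4 + 4.8 − 4.9 + 2.2) / 8 = 3.1125%
Σ(R_i − R̄_i)(R_m − R̄_m) = 308.2800  ⇒  Cov = 308.2800 / 8 = 38.5350
Σ(R_m − R̄_m)² = 195.1088  ⇒  Var(R_m) = 195.1088 / 8 = 24.3886
β = Cov / Var(R_m) = 38.5350 / 24.3886 = 1.5800
MRP = 11.76% − 3.22% = 8.54%
E(R) = R_f + β × MRP = 3.22% + 1.5800 × 8.54% = 16.71%

16.71%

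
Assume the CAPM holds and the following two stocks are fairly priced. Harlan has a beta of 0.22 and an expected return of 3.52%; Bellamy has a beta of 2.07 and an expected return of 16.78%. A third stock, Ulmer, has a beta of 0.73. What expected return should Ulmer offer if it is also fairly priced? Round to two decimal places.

MRP (SML slope) = (16.78% − 3.52%) / (2.07 − 0.22) = 13.26% / 1.85 = 7.1676%
R_f (intercept) = 3.52% − 0.22 × 7.1676% = 1.9431%
E(R_Ulmer) = R_f + β × MRP = 1.9431% + 0.73 × 7.1676% = 7.18%

7.18%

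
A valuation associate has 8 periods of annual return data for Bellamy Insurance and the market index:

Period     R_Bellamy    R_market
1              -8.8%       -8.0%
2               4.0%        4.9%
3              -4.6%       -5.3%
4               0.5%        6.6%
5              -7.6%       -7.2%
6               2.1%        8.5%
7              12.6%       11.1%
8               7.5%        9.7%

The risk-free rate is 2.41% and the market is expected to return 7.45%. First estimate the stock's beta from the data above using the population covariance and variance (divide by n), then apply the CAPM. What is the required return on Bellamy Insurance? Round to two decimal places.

Mean R_i = (-8.8 + 4.0 − 4.6 + 0.5 − 7.6 + 2.1 + 12.6 + 7.5) / 8 = 0.7125%
Mean R_m = (-8.0 + 4.9 − 5.3 + 6.6 − 7.2 + 8.5 + 11.1 + 9.7) / 8 = 2.5375%
Σ(R_i − R̄_i)(R_m − R̄_m) = 388.3963  ⇒  Cov = 388.3963 / 8 = 48.5495
Σ(R_m − R̄_m)² = 449.5388  ⇒  Var(R_m) = 449.5388 / 8 = 56.1924
β = Cov / Var(R_m) = 48.5495 / 56.1924 = 0.8640
MRP = 7.45% − 2.41% = 5.04%
E(R) = R_f + β × MRP = 2.41% + 0.8640 × 5.04% = 6.76%

6.76%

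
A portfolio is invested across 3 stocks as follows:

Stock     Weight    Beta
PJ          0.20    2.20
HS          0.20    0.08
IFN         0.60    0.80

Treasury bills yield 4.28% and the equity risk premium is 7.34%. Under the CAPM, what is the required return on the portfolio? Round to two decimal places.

11.15%

β_P = Σ w_i β_i = 0.20×2.20 + 0.20×0.08 + 0.60×0.80 = 0.9360
E(R_P) = R_f + β_P × MRP = 4.28% + 0.9360 × 7.34% = 11.15%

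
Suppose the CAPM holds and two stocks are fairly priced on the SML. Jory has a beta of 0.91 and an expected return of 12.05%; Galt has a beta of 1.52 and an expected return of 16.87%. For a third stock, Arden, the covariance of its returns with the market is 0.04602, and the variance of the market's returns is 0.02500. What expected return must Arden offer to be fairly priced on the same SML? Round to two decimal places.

MRP = (16.87% − 12.05%) / (1.52 − 0.91) = 7.9016%
R_f = 12.05% − 0.91 × 7.9016% = 4.8595%
β_Arden = Cov / Var(R_m) = 0.04602 / 0.02500 = 1.8408
E(R_Arden) = R_f + β × MRP = 4.8595% + 1.8408 × 7.9016% = 19.40%

19.40%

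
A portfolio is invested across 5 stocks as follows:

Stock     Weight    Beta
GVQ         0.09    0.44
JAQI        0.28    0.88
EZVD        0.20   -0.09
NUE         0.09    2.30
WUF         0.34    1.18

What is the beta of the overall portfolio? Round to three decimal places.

0.876

β_P = Σ w_i β_i = 0.09×0.44 + 0.28×0.88 + 0.20×-0.09 + 0.09×2.30 + 0.34×1.18 = 0.8762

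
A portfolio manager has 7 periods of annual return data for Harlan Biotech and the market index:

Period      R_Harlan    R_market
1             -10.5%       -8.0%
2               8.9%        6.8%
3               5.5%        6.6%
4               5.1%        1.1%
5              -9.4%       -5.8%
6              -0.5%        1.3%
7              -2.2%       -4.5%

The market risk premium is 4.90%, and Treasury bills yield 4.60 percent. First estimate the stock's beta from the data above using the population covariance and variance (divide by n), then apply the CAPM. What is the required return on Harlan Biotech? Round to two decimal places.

10.42%

Mean R_i = (-10.5 + 8.9 + 5.5 + 5.1 − 9.4 − 0.5 − 2.2) / 7 = -0.4429%
Mean R_m = (-8.0 + 6.8 + 6.6 + 1.1 − 5.8 + 1.3 − 4.5) / 7 = -0.3571%
Σ(R_i − R̄_i)(R_m − R̄_m) = 249.0929  ⇒  Cov = 249.0929 / 7 = 35.5847
Σ(R_m − R̄_m)² = 209.6971  ⇒  Var(R_m) = 209.6971 / 7 = 29.9567
β = Cov / Var(R_m) = 35.5847 / 29.9567 = 1.1879
E(R) = R_f + β × MRP = 4.60% + 1.1879 × 4.90% = 10.42%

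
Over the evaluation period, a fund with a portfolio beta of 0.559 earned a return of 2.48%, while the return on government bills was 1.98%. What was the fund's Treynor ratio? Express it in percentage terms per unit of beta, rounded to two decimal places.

Treynor = (R_P − R_f) / β_P = (2.48% − 1.98%) / 0.5590 = 0.50% / 0.5590 = 0.89%

0.89%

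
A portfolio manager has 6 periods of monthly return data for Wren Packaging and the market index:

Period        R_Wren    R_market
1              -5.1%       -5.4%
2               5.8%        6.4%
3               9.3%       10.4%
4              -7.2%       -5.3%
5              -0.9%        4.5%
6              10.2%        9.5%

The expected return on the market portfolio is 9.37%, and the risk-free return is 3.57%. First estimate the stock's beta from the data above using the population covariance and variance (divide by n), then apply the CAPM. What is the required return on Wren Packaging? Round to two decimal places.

9.42%

Mean R_i = (-5.1 + 5.8 + 9.3 − 7.2 − 0.9 + 10.2) / 6 = 2.0167%
Mean R_m = (-5.4 + 6.4 + 10.4 − 5.3 + 4.5 + 9.5) / 6 = 3.3500%
Σ(R_i − R̄_i)(R_m − R̄_m) = 251.8550  ⇒  Cov = 251.8550 / 6 = 41.9758
Σ(R_m − R̄_m)² = 249.5350  ⇒  Var(R_m) = 249.5350 / 6 = 41.5892
β = Cov / Var(R_m) = 41.9758 / 41.5892 = 1.0093
MRP = 9.37% − 3.57% = 5.80%
E(R) = R_f + β × MRP = 3.57% + 1.0093 × 5.80% = 9.42%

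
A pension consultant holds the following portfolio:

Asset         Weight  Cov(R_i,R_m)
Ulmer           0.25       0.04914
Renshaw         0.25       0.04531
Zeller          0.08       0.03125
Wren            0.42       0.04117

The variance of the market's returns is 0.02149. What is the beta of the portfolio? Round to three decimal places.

β_Ulmer = 0.04914 / 0.02149 = 2.2866
β_Renshaw = 0.04531 / 0.02149 = 2.1084
β_Zeller = 0.03125 / 0.02149 = 1.4542
β_Wren = 0.04117 / 0.02149 = 1.9158
β_P = Σ w_i β_i = 0.25×2.2866 + 0.25×2.1084 + 0.08×1.4542 + 0.42×1.9158 = 2.0197

2.020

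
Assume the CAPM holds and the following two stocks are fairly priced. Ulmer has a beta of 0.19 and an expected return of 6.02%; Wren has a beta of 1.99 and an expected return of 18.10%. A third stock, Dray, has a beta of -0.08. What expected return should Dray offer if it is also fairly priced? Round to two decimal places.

MRP (SML slope) = (18.10% − 6.02%) / (1.99 − 0.19) = 12.08% / 1.80 = 6.7111%
R_f (intercept) = 6.02% − 0.19 × 6.7111% = 4.7449%
E(R_Dray) = R_f + β × MRP = 4.7449% + -0.08 × 6.7111% = 4.21%

4.21%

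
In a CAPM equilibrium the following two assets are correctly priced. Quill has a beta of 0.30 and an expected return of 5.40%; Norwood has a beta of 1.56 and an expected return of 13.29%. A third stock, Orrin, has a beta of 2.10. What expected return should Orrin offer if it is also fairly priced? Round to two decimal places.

MRP (SML slope) = (13.29% − 5.40%) / (1.56 − 0.30) = 7.89% / 1.26 = 6.2619%
R_f (intercept) = 5.40% − 0.30 × 6.2619% = 3.5214%
E(R_Orrin) = R_f + β × MRP = 3.5214% + 2.10 × 6.2619% = 16.67%

16.67%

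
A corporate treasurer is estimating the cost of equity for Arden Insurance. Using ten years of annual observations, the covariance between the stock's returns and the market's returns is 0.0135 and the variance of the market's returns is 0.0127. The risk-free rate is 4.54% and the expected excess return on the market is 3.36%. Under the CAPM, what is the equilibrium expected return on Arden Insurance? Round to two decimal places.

β = Cov(R_i, R_m) / Var(R_m) = 0.0135 / 0.0127 = 1.0630
E(R) = R_f + β × MRP = 4.54% + 1.0630 × 3.36% = 8.11%

8.11%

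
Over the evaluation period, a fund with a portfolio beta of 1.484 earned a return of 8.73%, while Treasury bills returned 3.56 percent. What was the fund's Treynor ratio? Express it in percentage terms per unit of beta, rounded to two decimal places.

Treynor = (R_P − R_f) / β_P = (8.73% − 3.56%) / 1.4840 = 5.17% / 1.4840 = 3.48%

3.48%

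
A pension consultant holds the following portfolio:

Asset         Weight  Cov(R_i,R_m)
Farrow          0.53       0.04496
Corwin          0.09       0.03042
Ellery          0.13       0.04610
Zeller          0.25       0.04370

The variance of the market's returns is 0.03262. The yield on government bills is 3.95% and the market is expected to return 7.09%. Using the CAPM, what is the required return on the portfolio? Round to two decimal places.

8.14%

β_Farrow = 0.04496 / 0.03262 = 1.3783
β_Corwin = 0.03042 / 0.03262 = 0.9326
β_Ellery = 0.04610 / 0.03262 = 1.4132
β_Zeller = 0.04370 / 0.03262 = 1.3397
β_P = Σ w_i β_i = 0.53×1.3783 + 0.09×0.9326 + 0.13×1.4132 + 0.25×1.3397 = 1.3331
MRP = 7.09% − 3.95% = 3.14%
E(R_P) = R_f + β_P × MRP = 3.95% + 1.3331 × 3.14% = 8.14%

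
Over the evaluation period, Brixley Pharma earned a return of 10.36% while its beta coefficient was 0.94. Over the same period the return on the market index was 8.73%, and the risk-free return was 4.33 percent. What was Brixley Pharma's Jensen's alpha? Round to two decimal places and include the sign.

+1.89%

Market excess return = 8.73% − 4.33% = 4.40%
CAPM benchmark = R_f + β(R_m − R_f) = 4.33% + 0.94 × 4.40% = 8.4660%
α = actual − benchmark = 10.36% − 8.4660% = +1.89%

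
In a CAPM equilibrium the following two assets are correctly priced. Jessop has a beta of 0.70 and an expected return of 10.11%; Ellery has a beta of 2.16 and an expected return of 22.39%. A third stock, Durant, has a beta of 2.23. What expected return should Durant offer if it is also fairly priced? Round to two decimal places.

22.98%

MRP (SML slope) = (22.39% − 10.11%) / (2.16 − 0.70) = 12.28% / 1.46 = 8.4110%
R_f (intercept) = 10.11% − 0.70 × 8.4110% = 4.2223%
E(R_Durant) = R_f + β × MRP = 4.2223% + 2.23 × 8.4110% = 22.98%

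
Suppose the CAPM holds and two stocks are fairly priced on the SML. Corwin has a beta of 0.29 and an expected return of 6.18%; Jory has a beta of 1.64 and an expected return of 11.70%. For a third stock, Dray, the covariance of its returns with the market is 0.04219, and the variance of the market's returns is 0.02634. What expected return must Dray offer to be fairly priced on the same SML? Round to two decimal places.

MRP = (11.70% − 6.18%) / (1.64 − 0.29) = 4.0889%
R_f = 6.18% − 0.29 × 4.0889% = 4.9942%
β_Dray = Cov / Var(R_m) = 0.04219 / 0.02634 = 1.6017
E(R_Dray) = R_f + β × MRP = 4.9942% + 1.6017 × 4.0889% = 11.54%

11.54%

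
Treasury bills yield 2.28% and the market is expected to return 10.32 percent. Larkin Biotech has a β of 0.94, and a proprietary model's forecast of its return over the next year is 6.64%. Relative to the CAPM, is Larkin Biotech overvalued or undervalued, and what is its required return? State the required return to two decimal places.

Overvalued; required return 9.84%

MRP = 10.32% − 2.28% = 8.04%
Required return = R_f + β·MRP = 2.28% + 0.94 × 8.04% = 9.84%
Forecast 6.64% < required 9.84% → the stock plots below the SML → overvalued.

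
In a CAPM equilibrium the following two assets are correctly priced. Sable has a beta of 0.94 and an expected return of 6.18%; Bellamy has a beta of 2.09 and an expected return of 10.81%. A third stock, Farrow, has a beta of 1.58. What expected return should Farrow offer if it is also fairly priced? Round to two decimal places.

MRP (SML slope) = (10.81% − 6.18%) / (2.09 − 0.94) = 4.63% / 1.15 = 4.0261%
R_f (intercept) = 6.18% − 0.94 × 4.0261% = 2.3955%
E(R_Farrow) = R_f + β × MRP = 2.3955% + 1.58 × 4.0261% = 8.76%

8.76%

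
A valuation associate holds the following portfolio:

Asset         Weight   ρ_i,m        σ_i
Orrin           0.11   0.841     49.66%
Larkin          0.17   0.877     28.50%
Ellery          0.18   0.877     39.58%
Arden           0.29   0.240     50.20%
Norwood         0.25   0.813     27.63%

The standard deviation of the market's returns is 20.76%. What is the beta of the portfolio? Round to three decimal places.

β_Orrin = 0.841 × 49.66% / 20.76% = 2.0118
β_Larkin = 0.877 × 28.50% / 20.76% = 1.2040
β_Ellery = 0.877 × 39.58% / 20.76% = 1.6720
β_Arden = 0.240 × 50.20% / 20.76% = 0.5803
β_Norwood = 0.813 × 27.63% / 20.76% = 1.0820
β_P = Σ w_i β_i = 0.11×2.0118 + 0.17×1.2040 + 0.18×1.6720 + 0.29×0.5803 + 0.25×1.0820 = 1.1657

1.166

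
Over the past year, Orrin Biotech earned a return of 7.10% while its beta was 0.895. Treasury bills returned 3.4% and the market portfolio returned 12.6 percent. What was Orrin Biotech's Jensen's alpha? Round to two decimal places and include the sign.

-4.53%

Market excess return = 12.6% − 3.4% = 9.20%
CAPM benchmark = R_f + β(R_m − R_f) = 3.4% + 0.895 × 9.2% = 11.6340%
α = actual − benchmark = 7.10% − 11.6340% = -4.53%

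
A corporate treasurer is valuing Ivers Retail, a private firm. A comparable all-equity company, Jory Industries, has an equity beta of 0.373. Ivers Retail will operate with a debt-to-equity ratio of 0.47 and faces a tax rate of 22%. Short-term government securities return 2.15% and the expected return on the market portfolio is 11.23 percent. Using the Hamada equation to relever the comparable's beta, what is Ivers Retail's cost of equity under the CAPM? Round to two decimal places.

6.78%

β_L = β_U × [1 + (1 − t)(D/E)] = 0.373 × [1 + (1 − 0.22) × 0.47]
    = 0.373 × [1 + 0.78 × 0.47] = 0.373 × 1.3666 = 0.5097
MRP = 11.23% − 2.15% = 9.08%
E(R) = R_f + β_L × MRP = 2.15% + 0.5097 × 9.08% = 6.78%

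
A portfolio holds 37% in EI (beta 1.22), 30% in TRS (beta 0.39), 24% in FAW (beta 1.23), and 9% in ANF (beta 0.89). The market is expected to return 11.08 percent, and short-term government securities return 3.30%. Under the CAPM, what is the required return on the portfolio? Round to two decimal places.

β_P = Σ w_i β_i = 0.37×1.22 + 0.30×0.39 + 0.24×1.23 + 0.09×0.89 = 0.9437
MRP = 11.08% − 3.30% = 7.78%
E(R_P) = R_f + β_P × MRP = 3.30% + 0.9437 × 7.78% = 10.64%

10.64%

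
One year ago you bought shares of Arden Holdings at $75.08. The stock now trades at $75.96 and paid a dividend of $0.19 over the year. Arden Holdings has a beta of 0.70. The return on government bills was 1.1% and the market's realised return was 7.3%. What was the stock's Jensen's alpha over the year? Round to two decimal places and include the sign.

Realised HPR = (P1 + D1 − P0) / P0 = (75.96 + 0.19 − 75.08) / 75.08 = 1.07 / 75.08 = 1.4251%
MRP = 7.3% − 1.1% = 6.20%
CAPM required = R_f + β·MRP = 1.1% + 0.70 × 6.2% = 5.4400%
α = realised − required = 1.4251% − 5.4400% = -4.01%

-4.01%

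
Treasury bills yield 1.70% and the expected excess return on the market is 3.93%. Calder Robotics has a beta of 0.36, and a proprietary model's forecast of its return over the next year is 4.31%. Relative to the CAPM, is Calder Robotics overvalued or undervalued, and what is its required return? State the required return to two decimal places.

Undervalued; required return 3.11%

Required return = R_f + β·MRP = 1.70% + 0.36 × 3.93% = 3.11%
Forecast 4.31% > required 3.11% → the stock plots above the SML → undervalued.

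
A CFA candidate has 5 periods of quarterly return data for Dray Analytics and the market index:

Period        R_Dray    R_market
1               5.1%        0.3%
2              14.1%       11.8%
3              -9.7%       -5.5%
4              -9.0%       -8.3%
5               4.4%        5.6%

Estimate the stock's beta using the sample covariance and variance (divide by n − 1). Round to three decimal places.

1.187

Mean R_i = (5.1 + 14.1 − 9.7 − 9.0 + 4.4) / 5 = 0.9800%
Mean R_m = (0.3 + 11.8 − 5.5 − 8.3 + 5.6) / 5 = 0.7800%
Σ(R_i − R̄_i)(R_m − R̄_m) = 316.7780  ⇒  Cov = 316.7780 / 4 = 79.1945
Σ(R_m − R̄_m)² = 266.7880  ⇒  Var(R_m) = 266.7880 / 4 = 66.6970
β = Cov / Var(R_m) = 79.1945 / 66.6970 = 1.1874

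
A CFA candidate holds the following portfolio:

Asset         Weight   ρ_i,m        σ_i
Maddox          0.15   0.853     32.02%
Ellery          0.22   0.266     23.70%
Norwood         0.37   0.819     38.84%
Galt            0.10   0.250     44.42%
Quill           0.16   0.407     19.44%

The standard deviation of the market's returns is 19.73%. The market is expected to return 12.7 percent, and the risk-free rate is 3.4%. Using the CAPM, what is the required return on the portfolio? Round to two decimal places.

12.65%

β_Maddox = 0.853 × 32.02% / 19.73% = 1.3843
β_Ellery = 0.266 × 23.70% / 19.73% = 0.3195
β_Norwood = 0.819 × 38.84% / 19.73% = 1.6123
β_Galt = 0.250 × 44.42% / 19.73% = 0.5628
β_Quill = 0.407 × 19.44% / 19.73% = 0.4010
β_P = Σ w_i β_i = 0.15×1.3843 + 0.22×0.3195 + 0.37×1.6123 + 0.10×0.5628 + 0.16×0.4010 = 0.9949
MRP = 12.7% − 3.4% = 9.30%
E(R_P) = R_f + β_P × MRP = 3.4% + 0.9949 × 9.3% = 12.65%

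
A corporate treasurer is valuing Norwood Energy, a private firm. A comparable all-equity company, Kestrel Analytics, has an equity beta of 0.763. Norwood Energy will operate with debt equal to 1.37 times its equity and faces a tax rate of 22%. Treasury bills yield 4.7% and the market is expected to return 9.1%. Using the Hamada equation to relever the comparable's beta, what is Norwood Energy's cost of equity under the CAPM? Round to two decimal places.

11.64%

β_L = β_U × [1 + (1 − t)(D/E)] = 0.763 × [1 + (1 − 0.22) × 1.37]
    = 0.763 × [1 + 0.78 × 1.37] = 0.763 × 2.0686 = 1.5783
MRP = 9.1% − 4.7% = 4.40%
E(R) = R_f + β_L × MRP = 4.7% + 1.5783 × 4.4% = 11.64%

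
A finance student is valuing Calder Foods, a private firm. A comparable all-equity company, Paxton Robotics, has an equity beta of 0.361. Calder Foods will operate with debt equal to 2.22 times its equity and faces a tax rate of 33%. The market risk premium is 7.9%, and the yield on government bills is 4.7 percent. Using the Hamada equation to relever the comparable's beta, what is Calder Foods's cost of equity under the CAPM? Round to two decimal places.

β_L = β_U × [1 + (1 − t)(D/E)] = 0.361 × [1 + (1 − 0.33) × 2.22]
    = 0.361 × [1 + 0.67 × 2.22] = 0.361 × 2.4874 = 0.8980
E(R) = R_f + β_L × MRP = 4.7% + 0.8980 × 7.9% = 11.79%

11.79%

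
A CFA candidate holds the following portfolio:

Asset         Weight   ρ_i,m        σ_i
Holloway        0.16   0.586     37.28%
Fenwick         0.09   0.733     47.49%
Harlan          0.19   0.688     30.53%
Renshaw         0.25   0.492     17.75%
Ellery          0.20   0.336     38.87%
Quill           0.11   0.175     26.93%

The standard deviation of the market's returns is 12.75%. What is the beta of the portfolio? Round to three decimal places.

1.250

β_Holloway = 0.586 × 37.28% / 12.75% = 1.7134
β_Fenwick = 0.733 × 47.49% / 12.75% = 2.7302
β_Harlan = 0.688 × 30.53% / 12.75% = 1.6474
β_Renshaw = 0.492 × 17.75% / 12.75% = 0.6849
β_Ellery = 0.336 × 38.87% / 12.75% = 1.0243
β_Quill = 0.175 × 26.93% / 12.75% = 0.3696
β_P = Σ w_i β_i = 0.16×1.7134 + 0.09×2.7302 + 0.19×1.6474 + 0.25×0.6849 + 0.20×1.0243 + 0.11×0.3696 = 1.2496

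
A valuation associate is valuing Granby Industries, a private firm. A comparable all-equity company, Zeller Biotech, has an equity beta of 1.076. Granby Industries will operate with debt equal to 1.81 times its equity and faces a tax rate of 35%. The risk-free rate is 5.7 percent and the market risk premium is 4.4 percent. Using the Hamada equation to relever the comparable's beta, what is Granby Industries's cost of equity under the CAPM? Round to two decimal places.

β_L = β_U × [1 + (1 − t)(D/E)] = 1.076 × [1 + (1 − 0.35) × 1.81]
    = 1.076 × [1 + 0.65 × 1.81] = 1.076 × 2.1765 = 2.3419
E(R) = R_f + β_L × MRP = 5.7% + 2.3419 × 4.4% = 16.00%

16.00%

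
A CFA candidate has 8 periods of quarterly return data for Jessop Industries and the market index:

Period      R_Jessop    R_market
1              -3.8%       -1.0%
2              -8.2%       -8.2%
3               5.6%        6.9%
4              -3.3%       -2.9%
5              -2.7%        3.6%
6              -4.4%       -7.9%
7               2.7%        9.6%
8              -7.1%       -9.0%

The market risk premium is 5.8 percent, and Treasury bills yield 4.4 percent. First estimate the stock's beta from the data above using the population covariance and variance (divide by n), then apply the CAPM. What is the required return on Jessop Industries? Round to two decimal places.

Mean R_i = (-3.8 − 8.2 + 5.6 − 3.3 − 2.7 − 4.4 + 2.7 − 7.1) / 8 = -2.6500%
Mean R_m = (-1.0 − 8.2 + 6.9 − 2.9 + 3.6 − 7.9 + 9.6 − 9.0) / 8 = -1.1125%
Σ(R_i − R̄_i)(R_m − R̄_m) = 210.5250  ⇒  Cov = 210.5250 / 8 = 26.3156
Σ(R_m − R̄_m)² = 362.8888  ⇒  Var(R_m) = 362.8888 / 8 = 45.3611
β = Cov / Var(R_m) = 26.3156 / 45.3611 = 0.5801
E(R) = R_f + β × MRP = 4.4% + 0.5801 × 5.8% = 7.76%

7.76%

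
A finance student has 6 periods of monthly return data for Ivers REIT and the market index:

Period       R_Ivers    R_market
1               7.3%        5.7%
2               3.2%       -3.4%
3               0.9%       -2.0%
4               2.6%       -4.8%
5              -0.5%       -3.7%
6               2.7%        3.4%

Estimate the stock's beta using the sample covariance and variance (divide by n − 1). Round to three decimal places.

0.437

Mean R_i = (7.3 + 3.2 + 0.9 + 2.6 − 0.5 + 2.7) / 6 = 2.7000%
Mean R_m = (5.7 − 3.4 − 2.0 − 4.8 − 3.7 + 3.4) / 6 = -0.8000%
Σ(R_i − R̄_i)(R_m − R̄_m) = 40.4400  ⇒  Cov = 40.4400 / 5 = 8.0880
Σ(R_m − R̄_m)² = 92.5000  ⇒  Var(R_m) = 92.5000 / 5 = 18.5000
β = Cov / Var(R_m) = 8.0880 / 18.5000 = 0.4372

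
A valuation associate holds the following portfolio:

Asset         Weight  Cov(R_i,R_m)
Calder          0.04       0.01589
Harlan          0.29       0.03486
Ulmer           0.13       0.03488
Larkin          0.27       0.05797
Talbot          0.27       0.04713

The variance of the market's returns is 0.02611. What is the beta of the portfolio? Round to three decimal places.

β_Calder = 0.01589 / 0.02611 = 0.6086
β_Harlan = 0.03486 / 0.02611 = 1.3351
β_Ulmer = 0.03488 / 0.02611 = 1.3359
β_Larkin = 0.05797 / 0.02611 = 2.2202
β_Talbot = 0.04713 / 0.02611 = 1.8051
β_P = Σ w_i β_i = 0.04×0.6086 + 0.29×1.3351 + 0.13×1.3359 + 0.27×2.2202 + 0.27×1.8051 = 1.6720

1.672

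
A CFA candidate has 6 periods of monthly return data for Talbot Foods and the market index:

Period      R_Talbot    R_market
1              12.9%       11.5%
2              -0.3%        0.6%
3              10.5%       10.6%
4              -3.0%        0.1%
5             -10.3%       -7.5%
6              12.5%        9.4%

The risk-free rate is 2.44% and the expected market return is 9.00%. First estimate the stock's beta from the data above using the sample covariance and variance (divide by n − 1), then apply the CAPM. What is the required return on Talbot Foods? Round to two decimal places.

10.69%

Mean R_i = (12.9 − 0.3 + 10.5 − 3.0 − 10.3 + 12.5) / 6 = 3.7167%
Mean R_m = (11.5 + 0.6 + 10.6 + 0.1 − 7.5 + 9.4) / 6 = 4.1167%
Σ(R_i − R̄_i)(R_m − R̄_m) = 362.1183  ⇒  Cov = 362.1183 / 5 = 72.4237
Σ(R_m − R̄_m)² = 287.9083  ⇒  Var(R_m) = 287.9083 / 5 = 57.5817
β = Cov / Var(R_m) = 72.4237 / 57.5817 = 1.2578
MRP = 9.00% − 2.44% = 6.56%
E(R) = R_f + β × MRP = 2.44% + 1.2578 × 6.56% = 10.69%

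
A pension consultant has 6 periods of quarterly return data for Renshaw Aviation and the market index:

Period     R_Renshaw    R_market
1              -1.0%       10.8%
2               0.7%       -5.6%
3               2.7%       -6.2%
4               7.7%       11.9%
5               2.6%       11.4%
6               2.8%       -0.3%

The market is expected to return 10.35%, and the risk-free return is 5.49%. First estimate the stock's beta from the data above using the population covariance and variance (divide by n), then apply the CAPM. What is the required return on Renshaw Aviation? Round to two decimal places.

Mean R_i = (-1.0 + 0.7 + 2.7 + 7.7 + 2.6 + 2.8) / 6 = 2.5833%
Mean R_m = (10.8 − 5.6 − 6.2 + 11.9 + 11.4 − 0.3) / 6 = 3.6667%
Σ(R_i − R̄_i)(R_m − R̄_m) = 32.1367  ⇒  Cov = 32.1367 / 6 = 5.3561
Σ(R_m − R̄_m)² = 377.4333  ⇒  Var(R_m) = 377.4333 / 6 = 62.9056
β = Cov / Var(R_m) = 5.3561 / 62.9056 = 0.0851
MRP = 10.35% − 5.49% = 4.86%
E(R) = R_f + β × MRP = 5.49% + 0.0851 × 4.86% = 5.90%

5.90%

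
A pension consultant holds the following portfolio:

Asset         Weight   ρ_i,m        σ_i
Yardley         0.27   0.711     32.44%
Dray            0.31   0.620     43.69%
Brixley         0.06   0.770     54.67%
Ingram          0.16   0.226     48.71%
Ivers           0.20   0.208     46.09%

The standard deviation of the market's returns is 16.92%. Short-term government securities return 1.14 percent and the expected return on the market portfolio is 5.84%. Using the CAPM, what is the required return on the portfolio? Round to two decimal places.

β_Yardley = 0.711 × 32.44% / 16.92% = 1.3632
β_Dray = 0.620 × 43.69% / 16.92% = 1.6009
β_Brixley = 0.770 × 54.67% / 16.92% = 2.4879
β_Ingram = 0.226 × 48.71% / 16.92% = 0.6506
β_Ivers = 0.208 × 46.09% / 16.92% = 0.5666
β_P = Σ w_i β_i = 0.27×1.3632 + 0.31×1.6009 + 0.06×2.4879 + 0.16×0.6506 + 0.20×0.5666 = 1.2310
MRP = 5.84% − 1.14% = 4.70%
E(R_P) = R_f + β_P × MRP = 1.14% + 1.2310 × 4.70% = 6.93%

6.93%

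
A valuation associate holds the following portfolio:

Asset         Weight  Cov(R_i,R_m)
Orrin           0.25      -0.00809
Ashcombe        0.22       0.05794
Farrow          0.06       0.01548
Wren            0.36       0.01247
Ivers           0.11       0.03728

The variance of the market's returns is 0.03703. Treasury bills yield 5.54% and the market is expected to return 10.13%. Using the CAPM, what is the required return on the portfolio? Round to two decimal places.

8.05%

β_Orrin = -0.00809 / 0.03703 = -0.2185
β_Ashcombe = 0.05794 / 0.03703 = 1.5647
β_Farrow = 0.01548 / 0.03703 = 0.4180
β_Wren = 0.01247 / 0.03703 = 0.3368
β_Ivers = 0.03728 / 0.03703 = 1.0068
β_P = Σ w_i β_i = 0.25×-0.2185 + 0.22×1.5647 + 0.06×0.4180 + 0.36×0.3368 + 0.11×1.0068 = 0.5467
MRP = 10.13% − 5.54% = 4.59%
E(R_P) = R_f + β_P × MRP = 5.54% + 0.5467 × 4.59% = 8.05%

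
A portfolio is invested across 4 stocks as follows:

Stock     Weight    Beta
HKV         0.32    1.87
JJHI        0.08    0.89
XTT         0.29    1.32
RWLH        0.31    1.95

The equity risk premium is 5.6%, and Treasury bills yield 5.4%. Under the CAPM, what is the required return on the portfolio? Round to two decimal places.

β_P = Σ w_i β_i = 0.32×1.87 + 0.08×0.89 + 0.29×1.32 + 0.31×1.95 = 1.6569
E(R_P) = R_f + β_P × MRP = 5.4% + 1.6569 × 5.6% = 14.68%

14.68%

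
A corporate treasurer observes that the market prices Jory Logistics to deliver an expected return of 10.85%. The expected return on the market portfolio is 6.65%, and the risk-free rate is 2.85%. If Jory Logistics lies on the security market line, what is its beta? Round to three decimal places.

2.105

MRP = 6.65% − 2.85% = 3.80%
β = (E(R) − R_f) / MRP = (10.85% − 2.85%) / 3.80% = 8.00% / 3.80% = 2.105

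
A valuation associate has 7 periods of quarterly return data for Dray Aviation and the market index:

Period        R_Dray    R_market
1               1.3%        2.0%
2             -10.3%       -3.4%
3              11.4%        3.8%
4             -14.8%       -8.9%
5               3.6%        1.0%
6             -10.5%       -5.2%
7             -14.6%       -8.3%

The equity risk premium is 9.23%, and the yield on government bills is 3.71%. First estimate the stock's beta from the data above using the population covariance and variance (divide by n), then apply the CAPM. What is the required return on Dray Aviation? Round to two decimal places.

Mean R_i = (1.3 − 10.3 + 11.4 − 14.8 + 3.6 − 10.5 − 14.6) / 7 = -4.8429%
Mean R_m = (2.0 − 3.4 + 3.8 − 8.9 + 1.0 − 5.2 − 8.3) / 7 = -2.7143%
Σ(R_i − R̄_i)(R_m − R̄_m) = 300.0257  ⇒  Cov = 300.0257 / 7 = 42.8608
Σ(R_m − R̄_m)² = 154.5686  ⇒  Var(R_m) = 154.5686 / 7 = 22.0812
β = Cov / Var(R_m) = 42.8608 / 22.0812 = 1.9411
E(R) = R_f + β × MRP = 3.71% + 1.9411 × 9.23% = 21.63%

21.63%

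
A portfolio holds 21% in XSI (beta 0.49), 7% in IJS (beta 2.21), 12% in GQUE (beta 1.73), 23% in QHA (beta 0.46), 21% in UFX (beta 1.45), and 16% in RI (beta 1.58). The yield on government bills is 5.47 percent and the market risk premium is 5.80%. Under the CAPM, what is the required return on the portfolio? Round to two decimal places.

12.01%

β_P = Σ w_i β_i = 0.21×0.49 + 0.07×2.21 + 0.12×1.73 + 0.23×0.46 + 0.21×1.45 + 0.16×1.58 = 1.1283
E(R_P) = R_f + β_P × MRP = 5.47% + 1.1283 × 5.80% = 12.01%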